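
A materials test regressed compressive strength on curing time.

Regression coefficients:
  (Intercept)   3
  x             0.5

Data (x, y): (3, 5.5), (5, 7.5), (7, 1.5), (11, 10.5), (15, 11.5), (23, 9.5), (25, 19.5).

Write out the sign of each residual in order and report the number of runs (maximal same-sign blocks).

x=3: ŷ = 3 + 0.5·3 = 4.5; e = 5.5 − 4.5 = 1
x=5: ŷ = 3 + 0.5·5 = 5.5; e = 7.5 − 5.5 = 2
x=7: ŷ = 3 + 0.5·7 = 6.5; e = 1.5 − 6.5 = -5
x=11: ŷ = 3 + 0.5·11 = 8.5; e = 10.5 − 8.5 = 2
x=15: ŷ = 3 + 0.5·15 = 10.5; e = 11.5 − 10.5 = 1
x=23: ŷ = 3 + 0.5·23 = 14.5; e = 9.5 − 14.5 = -5
x=25: ŷ = 3 + 0.5·25 = 15.5; e = 19.5 − 15.5 = 4
Signs: + + − + + − +
Runs: +×2, −×1, +×2, −×1, +×1 → 5

5 runs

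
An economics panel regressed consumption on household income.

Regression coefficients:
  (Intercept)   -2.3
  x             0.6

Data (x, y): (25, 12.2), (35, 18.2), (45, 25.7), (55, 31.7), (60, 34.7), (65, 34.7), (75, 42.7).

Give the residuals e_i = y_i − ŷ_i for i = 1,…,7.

x=25: ŷ = -2.3 + 0.6·25 = 12.7; e = 12.2 − 12.7 = -0.5
x=35: ŷ = -2.3 + 0.6·35 = 18.7; e = 18.2 − 18.7 = -0.5
x=45: ŷ = -2.3 + 0.6·45 = 24.7; e = 25.7 − 24.7 = 1
x=55: ŷ = -2.3 + 0.6·55 = 30.7; e = 31.7 − 30.7 = 1
x=60: ŷ = -2.3 + 0.6·60 = 33.7; e = 34.7 − 33.7 = 1
x=65: ŷ = -2.3 + 0.6·65 = 36.7; e = 34.7 − 36.7 = -2
x=75: ŷ = -2.3 + 0.6·75 = 42.7; e = 42.7 − 42.7 = 0

-0.5, -0.5, 1, 1, 1, -2, 0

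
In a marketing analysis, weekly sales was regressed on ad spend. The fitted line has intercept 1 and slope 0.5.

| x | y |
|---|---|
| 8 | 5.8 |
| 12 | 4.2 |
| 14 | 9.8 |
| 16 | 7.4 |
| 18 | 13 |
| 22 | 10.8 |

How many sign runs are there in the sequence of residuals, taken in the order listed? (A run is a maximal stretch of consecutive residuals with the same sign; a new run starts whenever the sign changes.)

x=8: ŷ = 1 + 0.5·8 = 5; e = 5.8 − 5 = 0.8
x=12: ŷ = 1 + 0.5·12 = 7; e = 4.2 − 7 = -2.8
x=14: ŷ = 1 + 0.5·14 = 8; e = 9.8 − 8 = 1.8
x=16: ŷ = 1 + 0.5·16 = 9; e = 7.4 − 9 = -1.6
x=18: ŷ = 1 + 0.5·18 = 10; e = 13 − 10 = 3
x=22: ŷ = 1 + 0.5·22 = 12; e = 10.8 − 12 = -1.2
Signs: + − + − + −
Runs: +×1, −×1, +×1, −×1, +×1, −×1 → 6

6 runs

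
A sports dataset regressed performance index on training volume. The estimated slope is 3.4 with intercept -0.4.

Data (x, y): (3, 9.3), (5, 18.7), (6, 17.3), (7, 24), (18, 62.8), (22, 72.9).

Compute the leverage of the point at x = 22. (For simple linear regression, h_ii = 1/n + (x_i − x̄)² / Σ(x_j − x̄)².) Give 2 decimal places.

x̄ = (3 + 5 + 6 + 7 + 18 + 22)/6 = 10.1667
Σ(x − x̄)² = 51.3611 + 26.6944 + 17.3611 + 10.0278 + 61.3611 + 140.028 = 306.833
h = 1/6 + (11.8333)²/306.833 = 0.166667 + 0.456364 = 0.62

h = 0.62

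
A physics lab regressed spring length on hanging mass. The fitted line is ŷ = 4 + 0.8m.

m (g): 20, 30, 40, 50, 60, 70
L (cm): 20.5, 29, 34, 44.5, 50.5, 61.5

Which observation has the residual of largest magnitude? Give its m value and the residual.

m = 40, r = -2

m=20: ŷ = 4 + 0.8·20 = 20; r = 20.5 − 20 = 0.5
m=30: ŷ = 4 + 0.8·30 = 28; r = 29 − 28 = 1
m=40: ŷ = 4 + 0.8·40 = 36; r = 34 − 36 = -2
m=50: ŷ = 4 + 0.8·50 = 44; r = 44.5 − 44 = 0.5
m=60: ŷ = 4 + 0.8·60 = 52; r = 50.5 − 52 = -1.5
m=70: ŷ = 4 + 0.8·70 = 60; r = 61.5 − 60 = 1.5
Largest |r| is 2 at m = 40, residual -2.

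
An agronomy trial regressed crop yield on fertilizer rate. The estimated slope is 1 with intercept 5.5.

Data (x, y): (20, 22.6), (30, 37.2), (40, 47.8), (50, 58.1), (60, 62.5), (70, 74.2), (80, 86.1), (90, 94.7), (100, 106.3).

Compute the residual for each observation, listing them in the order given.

-2.9, 1.7, 2.3, 2.6, -3, -1.3, 0.6, -0.8, 0.8

x=20: ŷ = 5.5 + 20 = 25.5; r = 22.6 − 25.5 = -2.9
x=30: ŷ = 5.5 + 30 = 35.5; r = 37.2 − 35.5 = 1.7
x=40: ŷ = 5.5 + 40 = 45.5; r = 47.8 − 45.5 = 2.3
x=50: ŷ = 5.5 + 50 = 55.5; r = 58.1 − 55.5 = 2.6
x=60: ŷ = 5.5 + 60 = 65.5; r = 62.5 − 65.5 = -3
x=70: ŷ = 5.5 + 70 = 75.5; r = 74.2 − 75.5 = -1.3
x=80: ŷ = 5.5 + 80 = 85.5; r = 86.1 − 85.5 = 0.6
x=90: ŷ = 5.5 + 90 = 95.5; r = 94.7 − 95.5 = -0.8
x=100: ŷ = 5.5 + 100 = 105.5; r = 106.3 − 105.5 = 0.8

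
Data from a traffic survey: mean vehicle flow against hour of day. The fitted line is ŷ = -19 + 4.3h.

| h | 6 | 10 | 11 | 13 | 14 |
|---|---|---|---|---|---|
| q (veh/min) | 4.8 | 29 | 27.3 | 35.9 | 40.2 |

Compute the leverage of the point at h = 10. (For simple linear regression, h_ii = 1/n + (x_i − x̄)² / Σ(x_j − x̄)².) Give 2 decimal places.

h̄ = (6 + 10 + 11 + 13 + 14)/5 = 10.8
Σ(h − h̄)² = 23.04 + 0.64 + 0.04 + 4.84 + 10.24 = 38.8
h = 1/5 + (-0.8)²/38.8 = 0.2 + 0.0164948 = 0.22

h = 0.22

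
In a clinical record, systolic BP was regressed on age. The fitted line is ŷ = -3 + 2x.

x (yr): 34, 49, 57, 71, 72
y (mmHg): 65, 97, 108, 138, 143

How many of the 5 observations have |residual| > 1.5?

x=34: ŷ = -3 + 2·34 = 65; e = 65 − 65 = 0
x=49: ŷ = -3 + 2·49 = 95; e = 97 − 95 = 2
x=57: ŷ = -3 + 2·57 = 111; e = 108 − 111 = -3
x=71: ŷ = -3 + 2·71 = 139; e = 138 − 139 = -1
x=72: ŷ = -3 + 2·72 = 141; e = 143 − 141 = 2
|e| > 1.5: x=49 (|e|=2), x=57 (|e|=3), x=72 (|e|=2) → 3

3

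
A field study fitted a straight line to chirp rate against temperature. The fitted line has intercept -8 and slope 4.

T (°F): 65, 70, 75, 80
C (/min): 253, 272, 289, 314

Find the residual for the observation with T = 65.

Ĉ = -8 + 4·65 = 252
r = 253 − 252 = 1

r = 1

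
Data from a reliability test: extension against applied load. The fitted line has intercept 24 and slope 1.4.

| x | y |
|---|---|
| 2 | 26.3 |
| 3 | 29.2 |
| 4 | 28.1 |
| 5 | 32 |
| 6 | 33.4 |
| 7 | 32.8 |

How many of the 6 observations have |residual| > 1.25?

1

x=2: ŷ = 24 + 1.4·2 = 26.8; r = 26.3 − 26.8 = -0.5
x=3: ŷ = 24 + 1.4·3 = 28.2; r = 29.2 − 28.2 = 1
x=4: ŷ = 24 + 1.4·4 = 29.6; r = 28.1 − 29.6 = -1.5
x=5: ŷ = 24 + 1.4·5 = 31; r = 32 − 31 = 1
x=6: ŷ = 24 + 1.4·6 = 32.4; r = 33.4 − 32.4 = 1
x=7: ŷ = 24 + 1.4·7 = 33.8; r = 32.8 − 33.8 = -1
|r| > 1.25: x=4 (|r|=1.5) → 1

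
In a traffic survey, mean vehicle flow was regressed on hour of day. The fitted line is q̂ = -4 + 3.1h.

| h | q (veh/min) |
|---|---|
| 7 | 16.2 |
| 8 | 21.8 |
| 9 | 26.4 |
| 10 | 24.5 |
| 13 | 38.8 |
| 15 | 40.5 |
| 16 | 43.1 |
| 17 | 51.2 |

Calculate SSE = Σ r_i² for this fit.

SSE = 38.5

h=7: q̂ = -4 + 3.1·7 = 17.7; r = 16.2 − 17.7 = -1.5
h=8: q̂ = -4 + 3.1·8 = 20.8; r = 21.8 − 20.8 = 1
h=9: q̂ = -4 + 3.1·9 = 23.9; r = 26.4 − 23.9 = 2.5
h=10: q̂ = -4 + 3.1·10 = 27; r = 24.5 − 27 = -2.5
h=13: q̂ = -4 + 3.1·13 = 36.3; r = 38.8 − 36.3 = 2.5
h=15: q̂ = -4 + 3.1·15 = 42.5; r = 40.5 − 42.5 = -2
h=16: q̂ = -4 + 3.1·16 = 45.6; r = 43.1 − 45.6 = -2.5
h=17: q̂ = -4 + 3.1·17 = 48.7; r = 51.2 − 48.7 = 2.5
SSE = 2.25 + 1 + 6.25 + 6.25 + 6.25 + 4 + 6.25 + 6.25 = 38.5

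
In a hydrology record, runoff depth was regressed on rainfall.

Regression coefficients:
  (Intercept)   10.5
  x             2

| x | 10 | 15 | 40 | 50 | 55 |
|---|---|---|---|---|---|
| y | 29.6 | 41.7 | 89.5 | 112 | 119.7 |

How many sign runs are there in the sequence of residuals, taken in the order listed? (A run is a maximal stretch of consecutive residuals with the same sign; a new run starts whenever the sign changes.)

x=10: ŷ = 10.5 + 2·10 = 30.5; e = 29.6 − 30.5 = -0.9
x=15: ŷ = 10.5 + 2·15 = 40.5; e = 41.7 − 40.5 = 1.2
x=40: ŷ = 10.5 + 2·40 = 90.5; e = 89.5 − 90.5 = -1
x=50: ŷ = 10.5 + 2·50 = 110.5; e = 112 − 110.5 = 1.5
x=55: ŷ = 10.5 + 2·55 = 120.5; e = 119.7 − 120.5 = -0.8
Signs: − + − + −
Runs: −×1, +×1, −×1, +×1, −×1 → 5

5 runs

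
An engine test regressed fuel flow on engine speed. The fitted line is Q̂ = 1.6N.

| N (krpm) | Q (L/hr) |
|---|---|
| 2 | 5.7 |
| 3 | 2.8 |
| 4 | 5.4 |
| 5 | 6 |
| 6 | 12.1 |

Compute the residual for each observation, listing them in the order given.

N=2: Q̂ = 1.6·2 = 3.2; r = 5.7 − 3.2 = 2.5
N=3: Q̂ = 1.6·3 = 4.8; r = 2.8 − 4.8 = -2
N=4: Q̂ = 1.6·4 = 6.4; r = 5.4 − 6.4 = -1
N=5: Q̂ = 1.6·5 = 8; r = 6 − 8 = -2
N=6: Q̂ = 1.6·6 = 9.6; r = 12.1 − 9.6 = 2.5

2.5, -2, -1, -2, 2.5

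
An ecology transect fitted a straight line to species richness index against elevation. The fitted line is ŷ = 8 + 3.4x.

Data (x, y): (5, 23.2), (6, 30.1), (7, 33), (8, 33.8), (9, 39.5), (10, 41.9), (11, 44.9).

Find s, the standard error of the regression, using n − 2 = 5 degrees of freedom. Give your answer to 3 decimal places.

s = 1.456

x=5: ŷ = 8 + 3.4·5 = 25; e = 23.2 − 25 = -1.8
x=6: ŷ = 8 + 3.4·6 = 28.4; e = 30.1 − 28.4 = 1.7
x=7: ŷ = 8 + 3.4·7 = 31.8; e = 33 − 31.8 = 1.2
x=8: ŷ = 8 + 3.4·8 = 35.2; e = 33.8 − 35.2 = -1.4
x=9: ŷ = 8 + 3.4·9 = 38.6; e = 39.5 − 38.6 = 0.9
x=10: ŷ = 8 + 3.4·10 = 42; e = 41.9 − 42 = -0.1
x=11: ŷ = 8 + 3.4·11 = 45.4; e = 44.9 − 45.4 = -0.5
SSE = 3.24 + 2.89 + 1.44 + 1.96 + 0.81 + 0.01 + 0.25 = 10.6
s = √(10.6/5) = √2.12 ≈ 1.456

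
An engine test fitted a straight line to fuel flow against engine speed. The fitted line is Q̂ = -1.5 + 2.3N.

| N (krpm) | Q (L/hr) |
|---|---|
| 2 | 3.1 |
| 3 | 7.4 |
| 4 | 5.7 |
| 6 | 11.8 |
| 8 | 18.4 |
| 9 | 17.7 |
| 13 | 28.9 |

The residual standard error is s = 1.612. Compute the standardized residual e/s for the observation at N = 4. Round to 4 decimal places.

-1.2407

Q̂ = -1.5 + 2.3·4 = 7.7
e = 5.7 − 7.7 = -2
e/s = -2 / 1.612 = -1.2407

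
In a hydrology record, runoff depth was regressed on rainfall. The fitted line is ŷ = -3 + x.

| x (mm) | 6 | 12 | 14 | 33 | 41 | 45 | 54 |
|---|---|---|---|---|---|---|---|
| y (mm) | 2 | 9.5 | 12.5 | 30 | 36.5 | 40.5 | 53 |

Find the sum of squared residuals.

SSE = 12

x=6: ŷ = -3 + 6 = 3; e = 2 − 3 = -1
x=12: ŷ = -3 + 12 = 9; e = 9.5 − 9 = 0.5
x=14: ŷ = -3 + 14 = 11; e = 12.5 − 11 = 1.5
x=33: ŷ = -3 + 33 = 30; e = 30 − 30 = 0
x=41: ŷ = -3 + 41 = 38; e = 36.5 − 38 = -1.5
x=45: ŷ = -3 + 45 = 42; e = 40.5 − 42 = -1.5
x=54: ŷ = -3 + 54 = 51; e = 53 − 51 = 2
SSE = 1 + 0.25 + 2.25 + 0 + 2.25 + 2.25 + 4 = 12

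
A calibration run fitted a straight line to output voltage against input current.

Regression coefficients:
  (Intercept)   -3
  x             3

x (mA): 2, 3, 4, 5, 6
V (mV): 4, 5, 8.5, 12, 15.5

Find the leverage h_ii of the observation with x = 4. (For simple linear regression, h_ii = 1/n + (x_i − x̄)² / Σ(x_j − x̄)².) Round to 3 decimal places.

h = 0.200

x̄ = (2 + 3 + 4 + 5 + 6)/5 = 4
Σ(x − x̄)² = 4 + 1 + 0 + 1 + 4 = 10
h = 1/5 + (0)²/10 = 0.2 + 0 = 0.200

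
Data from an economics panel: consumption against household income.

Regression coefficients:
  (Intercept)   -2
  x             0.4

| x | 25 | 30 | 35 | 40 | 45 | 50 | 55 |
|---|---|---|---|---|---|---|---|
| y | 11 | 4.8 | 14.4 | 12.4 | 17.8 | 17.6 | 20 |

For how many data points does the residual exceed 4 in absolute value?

1

x=25: ŷ = -2 + 0.4·25 = 8; e = 11 − 8 = 3
x=30: ŷ = -2 + 0.4·30 = 10; e = 4.8 − 10 = -5.2
x=35: ŷ = -2 + 0.4·35 = 12; e = 14.4 − 12 = 2.4
x=40: ŷ = -2 + 0.4·40 = 14; e = 12.4 − 14 = -1.6
x=45: ŷ = -2 + 0.4·45 = 16; e = 17.8 − 16 = 1.8
x=50: ŷ = -2 + 0.4·50 = 18; e = 17.6 − 18 = -0.4
x=55: ŷ = -2 + 0.4·55 = 20; e = 20 − 20 = 0
|e| > 4: x=30 (|e|=5.2) → 1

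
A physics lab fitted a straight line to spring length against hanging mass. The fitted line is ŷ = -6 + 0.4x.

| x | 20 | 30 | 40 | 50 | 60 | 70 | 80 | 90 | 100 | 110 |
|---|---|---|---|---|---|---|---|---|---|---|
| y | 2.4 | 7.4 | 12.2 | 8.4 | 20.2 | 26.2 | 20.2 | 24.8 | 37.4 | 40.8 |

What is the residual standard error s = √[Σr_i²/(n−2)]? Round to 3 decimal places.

s = 4.196

x=20: ŷ = -6 + 0.4·20 = 2; r = 2.4 − 2 = 0.4
x=30: ŷ = -6 + 0.4·30 = 6; r = 7.4 − 6 = 1.4
x=40: ŷ = -6 + 0.4·40 = 10; r = 12.2 − 10 = 2.2
x=50: ŷ = -6 + 0.4·50 = 14; r = 8.4 − 14 = -5.6
x=60: ŷ = -6 + 0.4·60 = 18; r = 20.2 − 18 = 2.2
x=70: ŷ = -6 + 0.4·70 = 22; r = 26.2 − 22 = 4.2
x=80: ŷ = -6 + 0.4·80 = 26; r = 20.2 − 26 = -5.8
x=90: ŷ = -6 + 0.4·90 = 30; r = 24.8 − 30 = -5.2
x=100: ŷ = -6 + 0.4·100 = 34; r = 37.4 − 34 = 3.4
x=110: ŷ = -6 + 0.4·110 = 38; r = 40.8 − 38 = 2.8
SSE = 0.16 + 1.96 + 4.84 + 31.36 + 4.84 + 17.64 + 33.64 + 27.04 + 11.56 + 7.84 = 140.88
s = √(140.88/8) = √17.61 ≈ 4.196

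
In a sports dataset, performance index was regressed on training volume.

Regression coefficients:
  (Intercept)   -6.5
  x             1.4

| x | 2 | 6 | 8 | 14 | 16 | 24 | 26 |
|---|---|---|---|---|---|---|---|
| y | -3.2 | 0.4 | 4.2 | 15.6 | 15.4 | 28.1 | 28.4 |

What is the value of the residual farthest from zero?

r = 2.5

x=2: ŷ = -6.5 + 1.4·2 = -3.7; r = -3.2 − (-3.7) = 0.5
x=6: ŷ = -6.5 + 1.4·6 = 1.9; r = 0.4 − 1.9 = -1.5
x=8: ŷ = -6.5 + 1.4·8 = 4.7; r = 4.2 − 4.7 = -0.5
x=14: ŷ = -6.5 + 1.4·14 = 13.1; r = 15.6 − 13.1 = 2.5
x=16: ŷ = -6.5 + 1.4·16 = 15.9; r = 15.4 − 15.9 = -0.5
x=24: ŷ = -6.5 + 1.4·24 = 27.1; r = 28.1 − 27.1 = 1
x=26: ŷ = -6.5 + 1.4·26 = 29.9; r = 28.4 − 29.9 = -1.5
Largest |r| is 2.5 at x = 14, residual 2.5.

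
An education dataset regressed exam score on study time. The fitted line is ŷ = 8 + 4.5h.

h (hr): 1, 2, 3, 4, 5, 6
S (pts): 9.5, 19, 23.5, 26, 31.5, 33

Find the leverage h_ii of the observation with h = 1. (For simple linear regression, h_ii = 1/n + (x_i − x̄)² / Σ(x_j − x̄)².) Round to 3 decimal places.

h̄ = (1 + 2 + 3 + 4 + 5 + 6)/6 = 3.5
Σ(h − h̄)² = 6.25 + 2.25 + 0.25 + 0.25 + 2.25 + 6.25 = 17.5
h = 1/6 + (-2.5)²/17.5 = 0.166667 + 0.357143 = 0.524

h = 0.524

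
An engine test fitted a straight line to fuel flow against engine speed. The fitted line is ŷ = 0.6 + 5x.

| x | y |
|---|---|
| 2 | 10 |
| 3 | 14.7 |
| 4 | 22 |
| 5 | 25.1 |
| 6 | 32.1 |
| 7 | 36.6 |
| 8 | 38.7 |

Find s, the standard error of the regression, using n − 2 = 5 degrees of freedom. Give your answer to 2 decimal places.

s = 1.43

x=2: ŷ = 0.6 + 5·2 = 10.6; e = 10 − 10.6 = -0.6
x=3: ŷ = 0.6 + 5·3 = 15.6; e = 14.7 − 15.6 = -0.9
x=4: ŷ = 0.6 + 5·4 = 20.6; e = 22 − 20.6 = 1.4
x=5: ŷ = 0.6 + 5·5 = 25.6; e = 25.1 − 25.6 = -0.5
x=6: ŷ = 0.6 + 5·6 = 30.6; e = 32.1 − 30.6 = 1.5
x=7: ŷ = 0.6 + 5·7 = 35.6; e = 36.6 − 35.6 = 1
x=8: ŷ = 0.6 + 5·8 = 40.6; e = 38.7 − 40.6 = -1.9
SSE = 0.36 + 0.81 + 1.96 + 0.25 + 2.25 + 1 + 3.61 = 10.24
s = √(10.24/5) = √2.048 ≈ 1.43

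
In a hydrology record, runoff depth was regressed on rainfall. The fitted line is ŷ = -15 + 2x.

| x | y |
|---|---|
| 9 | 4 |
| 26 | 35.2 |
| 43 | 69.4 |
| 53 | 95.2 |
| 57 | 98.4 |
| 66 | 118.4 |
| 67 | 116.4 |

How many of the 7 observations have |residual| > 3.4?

1

x=9: ŷ = -15 + 2·9 = 3; r = 4 − 3 = 1
x=26: ŷ = -15 + 2·26 = 37; r = 35.2 − 37 = -1.8
x=43: ŷ = -15 + 2·43 = 71; r = 69.4 − 71 = -1.6
x=53: ŷ = -15 + 2·53 = 91; r = 95.2 − 91 = 4.2
x=57: ŷ = -15 + 2·57 = 99; r = 98.4 − 99 = -0.6
x=66: ŷ = -15 + 2·66 = 117; r = 118.4 − 117 = 1.4
x=67: ŷ = -15 + 2·67 = 119; r = 116.4 − 119 = -2.6
|r| > 3.4: x=53 (|r|=4.2) → 1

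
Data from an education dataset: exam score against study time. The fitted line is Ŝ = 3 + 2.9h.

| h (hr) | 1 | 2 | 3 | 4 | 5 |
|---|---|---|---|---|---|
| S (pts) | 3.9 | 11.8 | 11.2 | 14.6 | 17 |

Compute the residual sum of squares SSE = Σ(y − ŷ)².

SSE = 13.5

h=1: Ŝ = 3 + 2.9·1 = 5.9; r = 3.9 − 5.9 = -2
h=2: Ŝ = 3 + 2.9·2 = 8.8; r = 11.8 − 8.8 = 3
h=3: Ŝ = 3 + 2.9·3 = 11.7; r = 11.2 − 11.7 = -0.5
h=4: Ŝ = 3 + 2.9·4 = 14.6; r = 14.6 − 14.6 = 0
h=5: Ŝ = 3 + 2.9·5 = 17.5; r = 17 − 17.5 = -0.5
SSE = 4 + 9 + 0.25 + 0 + 0.25 = 13.5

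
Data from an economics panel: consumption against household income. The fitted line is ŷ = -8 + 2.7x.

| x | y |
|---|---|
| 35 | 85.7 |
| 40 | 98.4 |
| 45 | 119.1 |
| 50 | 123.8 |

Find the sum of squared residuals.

SSE = 44.8

x=35: ŷ = -8 + 2.7·35 = 86.5; r = 85.7 − 86.5 = -0.8
x=40: ŷ = -8 + 2.7·40 = 100; r = 98.4 − 100 = -1.6
x=45: ŷ = -8 + 2.7·45 = 113.5; r = 119.1 − 113.5 = 5.6
x=50: ŷ = -8 + 2.7·50 = 127; r = 123.8 − 127 = -3.2
SSE = 0.64 + 2.56 + 31.36 + 10.24 = 44.8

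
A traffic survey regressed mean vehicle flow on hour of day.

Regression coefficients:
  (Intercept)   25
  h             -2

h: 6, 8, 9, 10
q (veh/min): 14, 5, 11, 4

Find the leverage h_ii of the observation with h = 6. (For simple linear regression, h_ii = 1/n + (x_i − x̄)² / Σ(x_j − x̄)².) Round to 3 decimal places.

h = 0.829

h̄ = (6 + 8 + 9 + 10)/4 = 8.25
Σ(h − h̄)² = 5.0625 + 0.0625 + 0.5625 + 3.0625 = 8.75
h = 1/4 + (-2.25)²/8.75 = 0.25 + 0.578571 = 0.829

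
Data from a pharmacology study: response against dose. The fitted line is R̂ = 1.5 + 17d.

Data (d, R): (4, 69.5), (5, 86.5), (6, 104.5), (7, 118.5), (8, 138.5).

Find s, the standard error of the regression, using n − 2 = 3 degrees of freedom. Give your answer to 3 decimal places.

d=4: R̂ = 1.5 + 17·4 = 69.5; e = 69.5 − 69.5 = 0
d=5: R̂ = 1.5 + 17·5 = 86.5; e = 86.5 − 86.5 = 0
d=6: R̂ = 1.5 + 17·6 = 103.5; e = 104.5 − 103.5 = 1
d=7: R̂ = 1.5 + 17·7 = 120.5; e = 118.5 − 120.5 = -2
d=8: R̂ = 1.5 + 17·8 = 137.5; e = 138.5 − 137.5 = 1
SSE = 0 + 0 + 1 + 4 + 1 = 6
s = √(6/3) = √2 ≈ 1.414

s = 1.414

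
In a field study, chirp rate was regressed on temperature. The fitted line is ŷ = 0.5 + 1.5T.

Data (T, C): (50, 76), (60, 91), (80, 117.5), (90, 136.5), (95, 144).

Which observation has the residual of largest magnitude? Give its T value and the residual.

T=50: ŷ = 0.5 + 1.5·50 = 75.5; r = 76 − 75.5 = 0.5
T=60: ŷ = 0.5 + 1.5·60 = 90.5; r = 91 − 90.5 = 0.5
T=80: ŷ = 0.5 + 1.5·80 = 120.5; r = 117.5 − 120.5 = -3
T=90: ŷ = 0.5 + 1.5·90 = 135.5; r = 136.5 − 135.5 = 1
T=95: ŷ = 0.5 + 1.5·95 = 143; r = 144 − 143 = 1
Largest |r| is 3 at T = 80, residual -3.

T = 80, r = -3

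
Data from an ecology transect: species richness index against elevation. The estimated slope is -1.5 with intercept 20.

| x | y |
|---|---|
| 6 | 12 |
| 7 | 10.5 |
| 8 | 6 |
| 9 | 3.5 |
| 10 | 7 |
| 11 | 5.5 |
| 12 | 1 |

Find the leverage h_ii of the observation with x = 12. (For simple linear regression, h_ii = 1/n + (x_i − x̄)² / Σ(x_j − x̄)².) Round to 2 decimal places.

h = 0.46

x̄ = (6 + 7 + 8 + 9 + 10 + 11 + 12)/7 = 9
Σ(x − x̄)² = 9 + 4 + 1 + 0 + 1 + 4 + 9 = 28
h = 1/7 + (3)²/28 = 0.142857 + 0.321429 = 0.46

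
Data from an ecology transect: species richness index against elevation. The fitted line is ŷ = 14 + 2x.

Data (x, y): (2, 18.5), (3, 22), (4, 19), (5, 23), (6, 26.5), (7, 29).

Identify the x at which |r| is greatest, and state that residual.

x = 4, r = -3

x=2: ŷ = 14 + 2·2 = 18; r = 18.5 − 18 = 0.5
x=3: ŷ = 14 + 2·3 = 20; r = 22 − 20 = 2
x=4: ŷ = 14 + 2·4 = 22; r = 19 − 22 = -3
x=5: ŷ = 14 + 2·5 = 24; r = 23 − 24 = -1
x=6: ŷ = 14 + 2·6 = 26; r = 26.5 − 26 = 0.5
x=7: ŷ = 14 + 2·7 = 28; r = 29 − 28 = 1
Largest |r| is 3 at x = 4, residual -3.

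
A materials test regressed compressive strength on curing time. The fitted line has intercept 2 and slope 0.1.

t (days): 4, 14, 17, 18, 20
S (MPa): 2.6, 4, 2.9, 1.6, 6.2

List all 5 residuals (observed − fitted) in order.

0.2, 0.6, -0.8, -2.2, 2.2

t=4: ŷ = 2 + 0.1·4 = 2.4; e = 2.6 − 2.4 = 0.2
t=14: ŷ = 2 + 0.1·14 = 3.4; e = 4 − 3.4 = 0.6
t=17: ŷ = 2 + 0.1·17 = 3.7; e = 2.9 − 3.7 = -0.8
t=18: ŷ = 2 + 0.1·18 = 3.8; e = 1.6 − 3.8 = -2.2
t=20: ŷ = 2 + 0.1·20 = 4; e = 6.2 − 4 = 2.2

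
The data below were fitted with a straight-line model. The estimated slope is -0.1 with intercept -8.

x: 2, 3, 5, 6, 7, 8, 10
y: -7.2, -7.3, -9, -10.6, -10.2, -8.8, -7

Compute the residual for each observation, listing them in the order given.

x=2: ŷ = -8 − 0.1·2 = -8.2; r = -7.2 − (-8.2) = 1
x=3: ŷ = -8 − 0.1·3 = -8.3; r = -7.3 − (-8.3) = 1
x=5: ŷ = -8 − 0.1·5 = -8.5; r = -9 − (-8.5) = -0.5
x=6: ŷ = -8 − 0.1·6 = -8.6; r = -10.6 − (-8.6) = -2
x=7: ŷ = -8 − 0.1·7 = -8.7; r = -10.2 − (-8.7) = -1.5
x=8: ŷ = -8 − 0.1·8 = -8.8; r = -8.8 − (-8.8) = 0
x=10: ŷ = -8 − 0.1·10 = -9; r = -7 − (-9) = 2

1, 1, -0.5, -2, -1.5, 0, 2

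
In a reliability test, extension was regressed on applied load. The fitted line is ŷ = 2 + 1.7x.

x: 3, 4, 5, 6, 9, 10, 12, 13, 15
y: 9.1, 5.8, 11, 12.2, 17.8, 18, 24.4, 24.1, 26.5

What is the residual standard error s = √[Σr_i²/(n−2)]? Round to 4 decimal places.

x=3: ŷ = 2 + 1.7·3 = 7.1; r = 9.1 − 7.1 = 2
x=4: ŷ = 2 + 1.7·4 = 8.8; r = 5.8 − 8.8 = -3
x=5: ŷ = 2 + 1.7·5 = 10.5; r = 11 − 10.5 = 0.5
x=6: ŷ = 2 + 1.7·6 = 12.2; r = 12.2 − 12.2 = 0
x=9: ŷ = 2 + 1.7·9 = 17.3; r = 17.8 − 17.3 = 0.5
x=10: ŷ = 2 + 1.7·10 = 19; r = 18 − 19 = -1
x=12: ŷ = 2 + 1.7·12 = 22.4; r = 24.4 − 22.4 = 2
x=13: ŷ = 2 + 1.7·13 = 24.1; r = 24.1 − 24.1 = 0
x=15: ŷ = 2 + 1.7·15 = 27.5; r = 26.5 − 27.5 = -1
SSE = 4 + 9 + 0.25 + 0 + 0.25 + 1 + 4 + 0 + 1 = 19.5
s = √(19.5/7) = √2.78571 ≈ 1.6690

s = 1.6690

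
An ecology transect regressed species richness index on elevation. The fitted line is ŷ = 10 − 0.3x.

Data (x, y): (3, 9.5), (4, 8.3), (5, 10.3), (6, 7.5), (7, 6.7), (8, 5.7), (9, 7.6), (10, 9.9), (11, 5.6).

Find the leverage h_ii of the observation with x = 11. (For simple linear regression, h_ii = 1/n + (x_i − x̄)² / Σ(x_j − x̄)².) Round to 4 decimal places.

x̄ = (3 + 4 + 5 + 6 + 7 + 8 + 9 + 10 + 11)/9 = 7
Σ(x − x̄)² = 16 + 9 + 4 + 1 + 0 + 1 + 4 + 9 + 16 = 60
h = 1/9 + (4)²/60 = 0.111111 + 0.266667 = 0.3778

h = 0.3778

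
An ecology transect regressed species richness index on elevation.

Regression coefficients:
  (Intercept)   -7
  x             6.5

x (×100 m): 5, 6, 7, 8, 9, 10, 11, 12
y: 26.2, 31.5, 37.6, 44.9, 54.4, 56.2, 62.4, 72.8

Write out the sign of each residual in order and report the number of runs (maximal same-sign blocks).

x=5: ŷ = -7 + 6.5·5 = 25.5; r = 26.2 − 25.5 = 0.7
x=6: ŷ = -7 + 6.5·6 = 32; r = 31.5 − 32 = -0.5
x=7: ŷ = -7 + 6.5·7 = 38.5; r = 37.6 − 38.5 = -0.9
x=8: ŷ = -7 + 6.5·8 = 45; r = 44.9 − 45 = -0.1
x=9: ŷ = -7 + 6.5·9 = 51.5; r = 54.4 − 51.5 = 2.9
x=10: ŷ = -7 + 6.5·10 = 58; r = 56.2 − 58 = -1.8
x=11: ŷ = -7 + 6.5·11 = 64.5; r = 62.4 − 64.5 = -2.1
x=12: ŷ = -7 + 6.5·12 = 71; r = 72.8 − 71 = 1.8
Signs: + − − − + − − +
Runs: +×1, −×3, +×1, −×2, +×1 → 5

5 runs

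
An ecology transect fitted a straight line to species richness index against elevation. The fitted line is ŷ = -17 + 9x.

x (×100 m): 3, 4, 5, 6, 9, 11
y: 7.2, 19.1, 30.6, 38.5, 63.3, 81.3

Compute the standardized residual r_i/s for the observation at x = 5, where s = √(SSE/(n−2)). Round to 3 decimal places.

1.231

x=3: ŷ = -17 + 9·3 = 10; r = 7.2 − 10 = -2.8
x=4: ŷ = -17 + 9·4 = 19; r = 19.1 − 19 = 0.1
x=5: ŷ = -17 + 9·5 = 28; r = 30.6 − 28 = 2.6
x=6: ŷ = -17 + 9·6 = 37; r = 38.5 − 37 = 1.5
x=9: ŷ = -17 + 9·9 = 64; r = 63.3 − 64 = -0.7
x=11: ŷ = -17 + 9·11 = 82; r = 81.3 − 82 = -0.7
SSE = 7.84 + 0.01 + 6.76 + 2.25 + 0.49 + 0.49 = 17.84
s = √(17.84/4) = 2.11187
r/s = 2.6 / 2.11187 = 1.231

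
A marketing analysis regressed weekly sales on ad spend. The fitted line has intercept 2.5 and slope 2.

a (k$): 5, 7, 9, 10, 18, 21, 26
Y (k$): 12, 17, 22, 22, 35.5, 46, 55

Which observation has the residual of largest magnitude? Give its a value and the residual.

a = 18, r = -3

a=5: ŷ = 2.5 + 2·5 = 12.5; r = 12 − 12.5 = -0.5
a=7: ŷ = 2.5 + 2·7 = 16.5; r = 17 − 16.5 = 0.5
a=9: ŷ = 2.5 + 2·9 = 20.5; r = 22 − 20.5 = 1.5
a=10: ŷ = 2.5 + 2·10 = 22.5; r = 22 − 22.5 = -0.5
a=18: ŷ = 2.5 + 2·18 = 38.5; r = 35.5 − 38.5 = -3
a=21: ŷ = 2.5 + 2·21 = 44.5; r = 46 − 44.5 = 1.5
a=26: ŷ = 2.5 + 2·26 = 54.5; r = 55 − 54.5 = 0.5
Largest |r| is 3 at a = 18, residual -3.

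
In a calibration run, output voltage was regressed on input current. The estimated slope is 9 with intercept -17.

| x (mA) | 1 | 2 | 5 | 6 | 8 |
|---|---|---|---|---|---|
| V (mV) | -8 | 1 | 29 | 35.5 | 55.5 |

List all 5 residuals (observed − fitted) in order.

0, 0, 1, -1.5, 0.5

x=1: ŷ = -17 + 9·1 = -8; r = -8 − (-8) = 0
x=2: ŷ = -17 + 9·2 = 1; r = 1 − 1 = 0
x=5: ŷ = -17 + 9·5 = 28; r = 29 − 28 = 1
x=6: ŷ = -17 + 9·6 = 37; r = 35.5 − 37 = -1.5
x=8: ŷ = -17 + 9·8 = 55; r = 55.5 − 55 = 0.5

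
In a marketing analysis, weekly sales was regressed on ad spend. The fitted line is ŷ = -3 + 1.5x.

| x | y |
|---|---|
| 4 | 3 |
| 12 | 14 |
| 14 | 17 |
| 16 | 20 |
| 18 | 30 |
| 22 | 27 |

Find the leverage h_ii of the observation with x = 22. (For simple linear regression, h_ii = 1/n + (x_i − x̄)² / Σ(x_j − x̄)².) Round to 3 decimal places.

h = 0.480

x̄ = (4 + 12 + 14 + 16 + 18 + 22)/6 = 14.3333
Σ(x − x̄)² = 106.778 + 5.44444 + 0.111111 + 2.77778 + 13.4444 + 58.7778 = 187.333
h = 1/6 + (7.66667)²/187.333 = 0.166667 + 0.31376 = 0.480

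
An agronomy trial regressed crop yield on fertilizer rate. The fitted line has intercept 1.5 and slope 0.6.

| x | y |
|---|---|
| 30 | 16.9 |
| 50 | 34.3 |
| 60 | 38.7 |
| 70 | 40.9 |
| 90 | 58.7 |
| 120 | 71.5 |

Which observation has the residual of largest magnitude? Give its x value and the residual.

x=30: ŷ = 1.5 + 0.6·30 = 19.5; r = 16.9 − 19.5 = -2.6
x=50: ŷ = 1.5 + 0.6·50 = 31.5; r = 34.3 − 31.5 = 2.8
x=60: ŷ = 1.5 + 0.6·60 = 37.5; r = 38.7 − 37.5 = 1.2
x=70: ŷ = 1.5 + 0.6·70 = 43.5; r = 40.9 − 43.5 = -2.6
x=90: ŷ = 1.5 + 0.6·90 = 55.5; r = 58.7 − 55.5 = 3.2
x=120: ŷ = 1.5 + 0.6·120 = 73.5; r = 71.5 − 73.5 = -2
Largest |r| is 3.2 at x = 90, residual 3.2.

x = 90, r = 3.2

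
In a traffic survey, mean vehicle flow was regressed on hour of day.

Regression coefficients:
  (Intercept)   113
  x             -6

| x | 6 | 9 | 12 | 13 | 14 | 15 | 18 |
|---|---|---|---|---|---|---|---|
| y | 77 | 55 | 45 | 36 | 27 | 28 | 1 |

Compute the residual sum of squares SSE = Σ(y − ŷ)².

x=6: ŷ = 113 − 6·6 = 77; e = 77 − 77 = 0
x=9: ŷ = 113 − 6·9 = 59; e = 55 − 59 = -4
x=12: ŷ = 113 − 6·12 = 41; e = 45 − 41 = 4
x=13: ŷ = 113 − 6·13 = 35; e = 36 − 35 = 1
x=14: ŷ = 113 − 6·14 = 29; e = 27 − 29 = -2
x=15: ŷ = 113 − 6·15 = 23; e = 28 − 23 = 5
x=18: ŷ = 113 − 6·18 = 5; e = 1 − 5 = -4
SSE = 0 + 16 + 16 + 1 + 4 + 25 + 16 = 78

SSE = 78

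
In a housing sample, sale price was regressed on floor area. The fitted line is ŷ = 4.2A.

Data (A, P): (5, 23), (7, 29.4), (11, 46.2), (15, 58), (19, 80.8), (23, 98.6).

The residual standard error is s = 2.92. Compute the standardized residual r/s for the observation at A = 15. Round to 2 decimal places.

ŷ = 4.2·15 = 63
r = 58 − 63 = -5
r/s = -5 / 2.92 = -1.71

-1.71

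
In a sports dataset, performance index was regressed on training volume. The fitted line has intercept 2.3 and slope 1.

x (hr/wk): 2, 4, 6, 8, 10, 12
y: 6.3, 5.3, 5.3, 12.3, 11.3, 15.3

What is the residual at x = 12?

e = 1

ŷ = 2.3 + 12 = 14.3
e = 15.3 − 14.3 = 1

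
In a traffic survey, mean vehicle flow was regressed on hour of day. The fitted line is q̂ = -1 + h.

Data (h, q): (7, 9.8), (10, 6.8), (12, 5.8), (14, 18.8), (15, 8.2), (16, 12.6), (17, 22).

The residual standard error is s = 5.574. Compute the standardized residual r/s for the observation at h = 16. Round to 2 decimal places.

q̂ = -1 + 16 = 15
r = 12.6 − 15 = -2.4
r/s = -2.4 / 5.574 = -0.43

-0.43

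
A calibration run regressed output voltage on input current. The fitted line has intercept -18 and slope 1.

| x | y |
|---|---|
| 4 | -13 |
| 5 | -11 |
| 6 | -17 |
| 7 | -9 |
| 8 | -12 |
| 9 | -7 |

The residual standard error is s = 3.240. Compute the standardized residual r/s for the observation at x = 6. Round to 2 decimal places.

-1.54

ŷ = -18 + 6 = -12
r = -17 − (-12) = -5
r/s = -5 / 3.240 = -1.54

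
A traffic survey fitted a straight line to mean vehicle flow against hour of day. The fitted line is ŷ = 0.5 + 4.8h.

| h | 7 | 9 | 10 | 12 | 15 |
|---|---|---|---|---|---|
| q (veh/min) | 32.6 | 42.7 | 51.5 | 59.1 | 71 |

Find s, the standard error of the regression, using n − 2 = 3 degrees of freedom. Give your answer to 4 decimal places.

h=7: ŷ = 0.5 + 4.8·7 = 34.1; e = 32.6 − 34.1 = -1.5
h=9: ŷ = 0.5 + 4.8·9 = 43.7; e = 42.7 − 43.7 = -1
h=10: ŷ = 0.5 + 4.8·10 = 48.5; e = 51.5 − 48.5 = 3
h=12: ŷ = 0.5 + 4.8·12 = 58.1; e = 59.1 − 58.1 = 1
h=15: ŷ = 0.5 + 4.8·15 = 72.5; e = 71 − 72.5 = -1.5
SSE = 2.25 + 1 + 9 + 1 + 2.25 = 15.5
s = √(15.5/3) = √5.16667 ≈ 2.2730

s = 2.2730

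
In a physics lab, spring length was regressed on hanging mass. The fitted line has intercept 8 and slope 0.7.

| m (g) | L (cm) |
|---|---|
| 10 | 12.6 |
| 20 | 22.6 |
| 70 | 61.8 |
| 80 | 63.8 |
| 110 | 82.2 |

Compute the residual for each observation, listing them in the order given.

-2.4, 0.6, 4.8, -0.2, -2.8

m=10: ŷ = 8 + 0.7·10 = 15; r = 12.6 − 15 = -2.4
m=20: ŷ = 8 + 0.7·20 = 22; r = 22.6 − 22 = 0.6
m=70: ŷ = 8 + 0.7·70 = 57; r = 61.8 − 57 = 4.8
m=80: ŷ = 8 + 0.7·80 = 64; r = 63.8 − 64 = -0.2
m=110: ŷ = 8 + 0.7·110 = 85; r = 82.2 − 85 = -2.8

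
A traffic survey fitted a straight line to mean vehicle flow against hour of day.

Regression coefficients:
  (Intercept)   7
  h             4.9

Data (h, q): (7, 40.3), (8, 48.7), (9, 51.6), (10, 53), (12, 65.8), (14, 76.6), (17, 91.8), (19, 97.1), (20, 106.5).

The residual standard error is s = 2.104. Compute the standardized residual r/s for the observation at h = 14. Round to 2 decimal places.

0.48

ŷ = 7 + 4.9·14 = 75.6
r = 76.6 − 75.6 = 1
r/s = 1 / 2.104 = 0.48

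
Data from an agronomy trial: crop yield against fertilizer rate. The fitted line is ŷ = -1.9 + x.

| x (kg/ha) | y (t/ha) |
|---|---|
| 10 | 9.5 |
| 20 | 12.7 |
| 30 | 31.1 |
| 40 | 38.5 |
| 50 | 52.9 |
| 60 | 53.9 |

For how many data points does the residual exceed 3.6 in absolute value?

3

x=10: ŷ = -1.9 + 10 = 8.1; r = 9.5 − 8.1 = 1.4
x=20: ŷ = -1.9 + 20 = 18.1; r = 12.7 − 18.1 = -5.4
x=30: ŷ = -1.9 + 30 = 28.1; r = 31.1 − 28.1 = 3
x=40: ŷ = -1.9 + 40 = 38.1; r = 38.5 − 38.1 = 0.4
x=50: ŷ = -1.9 + 50 = 48.1; r = 52.9 − 48.1 = 4.8
x=60: ŷ = -1.9 + 60 = 58.1; r = 53.9 − 58.1 = -4.2
|r| > 3.6: x=20 (|r|=5.4), x=50 (|r|=4.8), x=60 (|r|=4.2) → 3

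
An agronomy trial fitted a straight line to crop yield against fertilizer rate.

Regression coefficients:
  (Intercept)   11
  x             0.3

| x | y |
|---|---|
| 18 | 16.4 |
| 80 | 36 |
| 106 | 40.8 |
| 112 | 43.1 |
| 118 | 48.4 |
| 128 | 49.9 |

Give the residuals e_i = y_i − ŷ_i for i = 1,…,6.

x=18: ŷ = 11 + 0.3·18 = 16.4; e = 16.4 − 16.4 = 0
x=80: ŷ = 11 + 0.3·80 = 35; e = 36 − 35 = 1
x=106: ŷ = 11 + 0.3·106 = 42.8; e = 40.8 − 42.8 = -2
x=112: ŷ = 11 + 0.3·112 = 44.6; e = 43.1 − 44.6 = -1.5
x=118: ŷ = 11 + 0.3·118 = 46.4; e = 48.4 − 46.4 = 2
x=128: ŷ = 11 + 0.3·128 = 49.4; e = 49.9 − 49.4 = 0.5

0, 1, -2, -1.5, 2, 0.5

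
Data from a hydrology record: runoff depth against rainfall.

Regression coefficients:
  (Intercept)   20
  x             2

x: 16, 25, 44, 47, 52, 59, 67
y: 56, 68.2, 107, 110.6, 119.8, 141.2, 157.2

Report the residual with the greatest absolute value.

x=16: ŷ = 20 + 2·16 = 52; r = 56 − 52 = 4
x=25: ŷ = 20 + 2·25 = 70; r = 68.2 − 70 = -1.8
x=44: ŷ = 20 + 2·44 = 108; r = 107 − 108 = -1
x=47: ŷ = 20 + 2·47 = 114; r = 110.6 − 114 = -3.4
x=52: ŷ = 20 + 2·52 = 124; r = 119.8 − 124 = -4.2
x=59: ŷ = 20 + 2·59 = 138; r = 141.2 − 138 = 3.2
x=67: ŷ = 20 + 2·67 = 154; r = 157.2 − 154 = 3.2
Largest |r| is 4.2 at x = 52, residual -4.2.

r = -4.2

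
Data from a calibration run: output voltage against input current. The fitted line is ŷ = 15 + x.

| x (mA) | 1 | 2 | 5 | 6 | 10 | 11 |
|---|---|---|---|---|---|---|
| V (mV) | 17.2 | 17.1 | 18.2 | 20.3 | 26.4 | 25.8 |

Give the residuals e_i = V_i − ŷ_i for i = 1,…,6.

x=1: ŷ = 15 + 1 = 16; e = 17.2 − 16 = 1.2
x=2: ŷ = 15 + 2 = 17; e = 17.1 − 17 = 0.1
x=5: ŷ = 15 + 5 = 20; e = 18.2 − 20 = -1.8
x=6: ŷ = 15 + 6 = 21; e = 20.3 − 21 = -0.7
x=10: ŷ = 15 + 10 = 25; e = 26.4 − 25 = 1.4
x=11: ŷ = 15 + 11 = 26; e = 25.8 − 26 = -0.2

1.2, 0.1, -1.8, -0.7, 1.4, -0.2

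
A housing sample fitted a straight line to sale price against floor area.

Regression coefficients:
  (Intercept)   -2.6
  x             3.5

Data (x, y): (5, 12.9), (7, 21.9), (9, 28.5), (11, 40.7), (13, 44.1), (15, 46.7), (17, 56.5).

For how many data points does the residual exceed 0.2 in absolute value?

6

x=5: ŷ = -2.6 + 3.5·5 = 14.9; r = 12.9 − 14.9 = -2
x=7: ŷ = -2.6 + 3.5·7 = 21.9; r = 21.9 − 21.9 = 0
x=9: ŷ = -2.6 + 3.5·9 = 28.9; r = 28.5 − 28.9 = -0.4
x=11: ŷ = -2.6 + 3.5·11 = 35.9; r = 40.7 − 35.9 = 4.8
x=13: ŷ = -2.6 + 3.5·13 = 42.9; r = 44.1 − 42.9 = 1.2
x=15: ŷ = -2.6 + 3.5·15 = 49.9; r = 46.7 − 49.9 = -3.2
x=17: ŷ = -2.6 + 3.5·17 = 56.9; r = 56.5 − 56.9 = -0.4
|r| > 0.2: x=5 (|r|=2), x=9 (|r|=0.4), x=11 (|r|=4.8), x=13 (|r|=1.2), x=15 (|r|=3.2), x=17 (|r|=0.4) → 6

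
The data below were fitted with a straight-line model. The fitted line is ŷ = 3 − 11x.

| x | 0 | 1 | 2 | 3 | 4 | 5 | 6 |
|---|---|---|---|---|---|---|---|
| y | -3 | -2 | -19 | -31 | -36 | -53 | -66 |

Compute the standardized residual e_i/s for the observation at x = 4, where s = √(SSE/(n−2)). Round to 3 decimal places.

1.076

x=0: ŷ = 3 − 11·0 = 3; e = -3 − 3 = -6
x=1: ŷ = 3 − 11·1 = -8; e = -2 − (-8) = 6
x=2: ŷ = 3 − 11·2 = -19; e = -19 − (-19) = 0
x=3: ŷ = 3 − 11·3 = -30; e = -31 − (-30) = -1
x=4: ŷ = 3 − 11·4 = -41; e = -36 − (-41) = 5
x=5: ŷ = 3 − 11·5 = -52; e = -53 − (-52) = -1
x=6: ŷ = 3 − 11·6 = -63; e = -66 − (-63) = -3
SSE = 36 + 36 + 0 + 1 + 25 + 1 + 9 = 108
s = √(108/5) = 4.64758
e/s = 5 / 4.64758 = 1.076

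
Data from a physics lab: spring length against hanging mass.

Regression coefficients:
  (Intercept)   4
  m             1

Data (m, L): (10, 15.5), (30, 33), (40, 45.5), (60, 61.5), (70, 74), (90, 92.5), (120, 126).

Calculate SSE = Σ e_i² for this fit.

m=10: ŷ = 4 + 10 = 14; e = 15.5 − 14 = 1.5
m=30: ŷ = 4 + 30 = 34; e = 33 − 34 = -1
m=40: ŷ = 4 + 40 = 44; e = 45.5 − 44 = 1.5
m=60: ŷ = 4 + 60 = 64; e = 61.5 − 64 = -2.5
m=70: ŷ = 4 + 70 = 74; e = 74 − 74 = 0
m=90: ŷ = 4 + 90 = 94; e = 92.5 − 94 = -1.5
m=120: ŷ = 4 + 120 = 124; e = 126 − 124 = 2
SSE = 2.25 + 1 + 2.25 + 6.25 + 0 + 2.25 + 4 = 18

SSE = 18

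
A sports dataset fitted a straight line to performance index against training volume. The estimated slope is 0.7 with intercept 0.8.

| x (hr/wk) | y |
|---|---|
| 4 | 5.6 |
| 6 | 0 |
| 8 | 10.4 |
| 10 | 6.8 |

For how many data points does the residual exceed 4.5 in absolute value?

1

x=4: ŷ = 0.8 + 0.7·4 = 3.6; e = 5.6 − 3.6 = 2
x=6: ŷ = 0.8 + 0.7·6 = 5; e = 0 − 5 = -5
x=8: ŷ = 0.8 + 0.7·8 = 6.4; e = 10.4 − 6.4 = 4
x=10: ŷ = 0.8 + 0.7·10 = 7.8; e = 6.8 − 7.8 = -1
|e| > 4.5: x=6 (|e|=5) → 1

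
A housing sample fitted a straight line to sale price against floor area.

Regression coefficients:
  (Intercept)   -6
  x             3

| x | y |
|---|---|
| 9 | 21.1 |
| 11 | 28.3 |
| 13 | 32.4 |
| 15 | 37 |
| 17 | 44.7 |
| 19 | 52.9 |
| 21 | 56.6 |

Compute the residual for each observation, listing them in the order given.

x=9: ŷ = -6 + 3·9 = 21; e = 21.1 − 21 = 0.1
x=11: ŷ = -6 + 3·11 = 27; e = 28.3 − 27 = 1.3
x=13: ŷ = -6 + 3·13 = 33; e = 32.4 − 33 = -0.6
x=15: ŷ = -6 + 3·15 = 39; e = 37 − 39 = -2
x=17: ŷ = -6 + 3·17 = 45; e = 44.7 − 45 = -0.3
x=19: ŷ = -6 + 3·19 = 51; e = 52.9 − 51 = 1.9
x=21: ŷ = -6 + 3·21 = 57; e = 56.6 − 57 = -0.4

0.1, 1.3, -0.6, -2, -0.3, 1.9, -0.4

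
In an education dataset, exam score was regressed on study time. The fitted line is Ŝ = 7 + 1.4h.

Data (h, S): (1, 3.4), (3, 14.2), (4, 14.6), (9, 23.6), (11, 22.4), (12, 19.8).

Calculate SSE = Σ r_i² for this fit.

h=1: Ŝ = 7 + 1.4·1 = 8.4; r = 3.4 − 8.4 = -5
h=3: Ŝ = 7 + 1.4·3 = 11.2; r = 14.2 − 11.2 = 3
h=4: Ŝ = 7 + 1.4·4 = 12.6; r = 14.6 − 12.6 = 2
h=9: Ŝ = 7 + 1.4·9 = 19.6; r = 23.6 − 19.6 = 4
h=11: Ŝ = 7 + 1.4·11 = 22.4; r = 22.4 − 22.4 = 0
h=12: Ŝ = 7 + 1.4·12 = 23.8; r = 19.8 − 23.8 = -4
SSE = 25 + 9 + 4 + 16 + 0 + 16 = 70

SSE = 70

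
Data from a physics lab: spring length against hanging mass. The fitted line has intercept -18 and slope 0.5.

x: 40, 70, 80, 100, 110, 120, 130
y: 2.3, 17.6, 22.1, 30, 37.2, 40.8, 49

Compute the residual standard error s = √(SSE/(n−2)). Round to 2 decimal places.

s = 1.41

x=40: ŷ = -18 + 0.5·40 = 2; e = 2.3 − 2 = 0.3
x=70: ŷ = -18 + 0.5·70 = 17; e = 17.6 − 17 = 0.6
x=80: ŷ = -18 + 0.5·80 = 22; e = 22.1 − 22 = 0.1
x=100: ŷ = -18 + 0.5·100 = 32; e = 30 − 32 = -2
x=110: ŷ = -18 + 0.5·110 = 37; e = 37.2 − 37 = 0.2
x=120: ŷ = -18 + 0.5·120 = 42; e = 40.8 − 42 = -1.2
x=130: ŷ = -18 + 0.5·130 = 47; e = 49 − 47 = 2
SSE = 0.09 + 0.36 + 0.01 + 4 + 0.04 + 1.44 + 4 = 9.94
s = √(9.94/5) = √1.988 ≈ 1.41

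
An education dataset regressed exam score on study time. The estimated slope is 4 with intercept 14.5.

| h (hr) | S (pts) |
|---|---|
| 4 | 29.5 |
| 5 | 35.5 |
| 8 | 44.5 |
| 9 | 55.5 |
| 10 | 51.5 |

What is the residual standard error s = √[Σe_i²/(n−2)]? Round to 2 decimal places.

h=4: Ŝ = 14.5 + 4·4 = 30.5; e = 29.5 − 30.5 = -1
h=5: Ŝ = 14.5 + 4·5 = 34.5; e = 35.5 − 34.5 = 1
h=8: Ŝ = 14.5 + 4·8 = 46.5; e = 44.5 − 46.5 = -2
h=9: Ŝ = 14.5 + 4·9 = 50.5; e = 55.5 − 50.5 = 5
h=10: Ŝ = 14.5 + 4·10 = 54.5; e = 51.5 − 54.5 = -3
SSE = 1 + 1 + 4 + 25 + 9 = 40
s = √(40/3) = √13.3333 ≈ 3.65

s = 3.65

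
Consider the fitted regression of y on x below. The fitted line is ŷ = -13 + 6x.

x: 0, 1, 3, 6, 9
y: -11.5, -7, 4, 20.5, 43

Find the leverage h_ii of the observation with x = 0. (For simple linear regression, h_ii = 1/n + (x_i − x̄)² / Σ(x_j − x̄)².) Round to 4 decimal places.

x̄ = (0 + 1 + 3 + 6 + 9)/5 = 3.8
Σ(x − x̄)² = 14.44 + 7.84 + 0.64 + 4.84 + 27.04 = 54.8
h = 1/5 + (-3.8)²/54.8 = 0.2 + 0.263504 = 0.4635

h = 0.4635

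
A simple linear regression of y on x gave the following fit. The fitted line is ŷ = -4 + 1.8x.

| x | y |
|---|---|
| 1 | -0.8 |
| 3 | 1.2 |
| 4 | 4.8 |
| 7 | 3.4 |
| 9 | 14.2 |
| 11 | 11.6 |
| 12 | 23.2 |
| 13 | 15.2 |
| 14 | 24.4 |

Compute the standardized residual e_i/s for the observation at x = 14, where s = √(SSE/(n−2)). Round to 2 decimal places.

0.80

x=1: ŷ = -4 + 1.8·1 = -2.2; e = -0.8 − (-2.2) = 1.4
x=3: ŷ = -4 + 1.8·3 = 1.4; e = 1.2 − 1.4 = -0.2
x=4: ŷ = -4 + 1.8·4 = 3.2; e = 4.8 − 3.2 = 1.6
x=7: ŷ = -4 + 1.8·7 = 8.6; e = 3.4 − 8.6 = -5.2
x=9: ŷ = -4 + 1.8·9 = 12.2; e = 14.2 − 12.2 = 2
x=11: ŷ = -4 + 1.8·11 = 15.8; e = 11.6 − 15.8 = -4.2
x=12: ŷ = -4 + 1.8·12 = 17.6; e = 23.2 − 17.6 = 5.6
x=13: ŷ = -4 + 1.8·13 = 19.4; e = 15.2 − 19.4 = -4.2
x=14: ŷ = -4 + 1.8·14 = 21.2; e = 24.4 − 21.2 = 3.2
SSE = 1.96 + 0.04 + 2.56 + 27.04 + 4 + 17.64 + 31.36 + 17.64 + 10.24 = 112.48
s = √(112.48/7) = 4.00856
e/s = 3.2 / 4.00856 = 0.80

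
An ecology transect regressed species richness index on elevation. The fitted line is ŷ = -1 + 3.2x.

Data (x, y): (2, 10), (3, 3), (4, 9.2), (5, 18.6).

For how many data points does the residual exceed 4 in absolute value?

2

x=2: ŷ = -1 + 3.2·2 = 5.4; e = 10 − 5.4 = 4.6
x=3: ŷ = -1 + 3.2·3 = 8.6; e = 3 − 8.6 = -5.6
x=4: ŷ = -1 + 3.2·4 = 11.8; e = 9.2 − 11.8 = -2.6
x=5: ŷ = -1 + 3.2·5 = 15; e = 18.6 − 15 = 3.6
|e| > 4: x=2 (|e|=4.6), x=3 (|e|=5.6) → 2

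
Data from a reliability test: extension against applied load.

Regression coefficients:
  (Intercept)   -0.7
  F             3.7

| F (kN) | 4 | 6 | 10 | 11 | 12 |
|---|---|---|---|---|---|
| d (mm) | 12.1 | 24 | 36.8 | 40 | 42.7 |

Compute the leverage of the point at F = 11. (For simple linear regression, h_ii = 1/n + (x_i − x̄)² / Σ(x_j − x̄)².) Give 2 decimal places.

h = 0.32

F̄ = (4 + 6 + 10 + 11 + 12)/5 = 8.6
Σ(F − F̄)² = 21.16 + 6.76 + 1.96 + 5.76 + 11.56 = 47.2
h = 1/5 + (2.4)²/47.2 = 0.2 + 0.122034 = 0.32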